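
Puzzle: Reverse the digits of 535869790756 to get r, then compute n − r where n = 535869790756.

Reverse of 535869790756 is 657097968535.
535869790756 − 657097968535 = -121228177779

-121228177779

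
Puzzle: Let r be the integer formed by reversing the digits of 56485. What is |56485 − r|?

1980

Reverse of 56485 is 58465.
|56485 − 58465| = 1980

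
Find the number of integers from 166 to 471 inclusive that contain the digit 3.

138

The integers in [166, 471] that contain the digit 3: 173, 183, 193, 203, 213, 223, …, 453, 463.
138 qualify.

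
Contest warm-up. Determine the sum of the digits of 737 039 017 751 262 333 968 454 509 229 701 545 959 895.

7+3+7+0+3+9+0+1+7+7+5+1+2+6+2+3+3+3+9+6+8+4+5+4+5+0+9+2+2+9+7+0+1+5+4+5+9+5+9+8+9+5 = 199

199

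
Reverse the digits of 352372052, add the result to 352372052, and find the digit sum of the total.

31

Reversal of 352372052 is 250273253; 352372052 + 250273253 = 602645305.
Digit sum of 602645305: 6+0+2+6+4+5+3+0+5 = 31.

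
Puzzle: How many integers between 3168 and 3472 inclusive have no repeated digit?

117

The integers in [3168, 3472] that have no repeated digit: 3168, 3169, 3170, 3172, 3174, 3175, …, 3471, 3472.
117 qualify.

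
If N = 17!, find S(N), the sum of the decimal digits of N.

63

17! = 355687428096000
Sum of its 15 digits: 63.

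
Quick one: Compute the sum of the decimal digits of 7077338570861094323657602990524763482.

168

7+0+7+7+3+3+8+5+7+0+8+6+1+0+9+4+3+2+3+6+5+7+6+0+2+9+9+0+5+2+4+7+6+3+4+8+2 = 168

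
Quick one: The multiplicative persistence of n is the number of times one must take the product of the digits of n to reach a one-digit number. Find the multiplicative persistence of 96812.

4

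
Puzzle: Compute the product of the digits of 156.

1×5×6 = 30

30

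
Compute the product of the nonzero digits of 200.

2

2 = 2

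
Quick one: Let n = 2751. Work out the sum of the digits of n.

15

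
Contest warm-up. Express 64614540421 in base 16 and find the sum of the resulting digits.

61

64614540421 in base 16 is F0B53A485.
Digit sum: 15+0+11+5+3+10+4+8+5 = 61.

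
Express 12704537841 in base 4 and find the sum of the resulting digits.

33

12704537841 in base 4 is 23311033331303301.
Digit sum: 2+3+3+1+1+0+3+3+3+3+1+3+0+3+3+0+1 = 33.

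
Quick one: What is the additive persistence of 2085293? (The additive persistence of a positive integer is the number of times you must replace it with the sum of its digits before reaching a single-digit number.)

3

2085293 → 29 → 11 → 2 (3 steps)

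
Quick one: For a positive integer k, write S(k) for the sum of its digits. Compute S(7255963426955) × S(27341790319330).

S(7255963426955) = 7+2+5+5+9+6+3+4+2+6+9+5+5 = 68.
S(27341790319330) = 2+7+3+4+1+7+9+0+3+1+9+3+3+0 = 52.
68 · 52 = 3536.

3536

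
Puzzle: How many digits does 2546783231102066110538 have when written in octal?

24

2546783231102066110538 in base 8 is 424076674764014016030112, which has 24 digits.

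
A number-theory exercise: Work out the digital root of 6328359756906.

6

6+3+2+8+3+5+9+7+5+6+9+0+6 = 69
6+9 = 15
1+5 = 6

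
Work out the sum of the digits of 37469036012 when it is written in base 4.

37469036012 in base 4 is 202321111001313230.
Digit sum: 2+0+2+3+2+1+1+1+1+0+0+1+3+1+3+2+3+0 = 26.

26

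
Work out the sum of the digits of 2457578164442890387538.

2+4+5+7+5+7+8+1+6+4+4+4+2+8+9+0+3+8+7+5+3+8 = 110

110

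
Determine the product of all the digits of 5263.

5×2×6×3 = 180

180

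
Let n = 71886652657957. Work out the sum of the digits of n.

82

7+1+8+8+6+6+5+2+6+5+7+9+5+7 = 82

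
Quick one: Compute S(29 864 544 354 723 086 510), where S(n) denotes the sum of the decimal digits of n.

2+9+8+6+4+5+4+4+3+5+4+7+2+3+0+8+6+5+1+0 = 86

86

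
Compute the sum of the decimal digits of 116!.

729

116! = 33931086844518982011982560935885732032396635556994207701963662088123265314176330336254535971207181169698868584991941607780111073928236261199604691797570505851011072000000000000000000000000000
Sum of its 191 digits: 729.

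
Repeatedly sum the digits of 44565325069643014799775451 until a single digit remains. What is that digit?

4

4+4+5+6+5+3+2+5+0+6+9+6+4+3+0+1+4+7+9+9+7+7+5+4+5+1 = 121
1+2+1 = 4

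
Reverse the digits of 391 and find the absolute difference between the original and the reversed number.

Reverse of 391 is 193.
|391 − 193| = 198

198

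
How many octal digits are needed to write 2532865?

8

2532865 in base 8 is 11523001, which has 8 digits.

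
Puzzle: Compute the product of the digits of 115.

5

1×1×5 = 5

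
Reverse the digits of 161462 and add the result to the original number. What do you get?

Reverse of 161462 is 264161.
161462 + 264161 = 425623

425623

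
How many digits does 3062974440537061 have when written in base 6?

20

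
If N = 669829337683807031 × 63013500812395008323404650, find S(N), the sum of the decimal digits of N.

171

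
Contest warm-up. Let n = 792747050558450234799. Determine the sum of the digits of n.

7+9+2+7+4+7+0+5+0+5+5+8+4+5+0+2+3+4+7+9+9 = 102

102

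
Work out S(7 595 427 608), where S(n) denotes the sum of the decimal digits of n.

7+5+9+5+4+2+7+6+0+8 = 53

53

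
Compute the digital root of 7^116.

The digital root of n equals n mod 9 (or 9 when 9 | n), so we need 7^116 mod 9.
7^116 ≡ 4 (mod 9), so the digital root is 4.

4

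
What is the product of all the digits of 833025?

0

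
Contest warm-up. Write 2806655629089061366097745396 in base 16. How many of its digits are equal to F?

1

2806655629089061366097745396 in base 16 is 9119C72861B2228CB8B95F4.
The digit F appears 1 time.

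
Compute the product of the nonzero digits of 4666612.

4×6×6×6×6×1×2 = 10368

10368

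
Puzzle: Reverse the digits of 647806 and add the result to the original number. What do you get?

Reverse of 647806 is 608746.
647806 + 608746 = 1256552

1256552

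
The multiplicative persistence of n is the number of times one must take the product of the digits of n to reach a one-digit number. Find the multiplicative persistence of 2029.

2029 → 0 (1 step)

1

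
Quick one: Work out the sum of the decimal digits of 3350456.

26

3+3+5+0+4+5+6 = 26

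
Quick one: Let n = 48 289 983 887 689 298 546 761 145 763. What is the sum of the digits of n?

171

4+8+2+8+9+9+8+3+8+8+7+6+8+9+2+9+8+5+4+6+7+6+1+1+4+5+7+6+3 = 171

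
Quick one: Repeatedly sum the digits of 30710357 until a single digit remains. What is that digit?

8

3+0+7+1+0+3+5+7 = 26
2+6 = 8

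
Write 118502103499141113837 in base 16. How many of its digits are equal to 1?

1

118502103499141113837 in base 16 is 66C8C0B480AE167ED.
The digit 1 appears 1 time.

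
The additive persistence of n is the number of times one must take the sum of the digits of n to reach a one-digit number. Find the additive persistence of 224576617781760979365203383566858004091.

3

224576617781760979365203383566858004091 → 179 → 17 → 8 (3 steps)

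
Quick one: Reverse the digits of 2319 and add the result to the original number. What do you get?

Reverse of 2319 is 9132.
2319 + 9132 = 11451

11451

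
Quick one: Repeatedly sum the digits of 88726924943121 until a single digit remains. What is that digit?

3

8+8+7+2+6+9+2+4+9+4+3+1+2+1 = 66
6+6 = 12
1+2 = 3
(Equivalently, 88726924943121 mod 9 = 3.)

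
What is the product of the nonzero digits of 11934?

1×1×9×3×4 = 108

108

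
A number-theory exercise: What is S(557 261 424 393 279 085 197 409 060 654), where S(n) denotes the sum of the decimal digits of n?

5+5+7+2+6+1+4+2+4+3+9+3+2+7+9+0+8+5+1+9+7+4+0+9+0+6+0+6+5+4 = 133

133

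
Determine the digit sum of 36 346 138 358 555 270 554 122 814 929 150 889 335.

168

3+6+3+4+6+1+3+8+3+5+8+5+5+5+2+7+0+5+5+4+1+2+2+8+1+4+9+2+9+1+5+0+8+8+9+3+3+5 = 168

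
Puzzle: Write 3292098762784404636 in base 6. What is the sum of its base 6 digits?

3292098762784404636 in base 6 is 410023153405043035313100.
Digit sum: 4+1+0+0+2+3+1+5+3+4+0+5+0+4+3+0+3+5+3+1+3+1+0+0 = 51.

51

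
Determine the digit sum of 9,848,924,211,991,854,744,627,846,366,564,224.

9+8+4+8+9+2+4+2+1+1+9+9+1+8+5+4+7+4+4+6+2+7+8+4+6+3+6+6+5+6+4+2+2+4 = 170

170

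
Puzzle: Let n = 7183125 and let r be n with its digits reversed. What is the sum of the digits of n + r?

Reversal of 7183125 is 5213817; 7183125 + 5213817 = 12396942.
Digit sum of 12396942: 1+2+3+9+6+9+4+2 = 36.

36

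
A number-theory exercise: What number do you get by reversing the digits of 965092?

290569

Reversing 965092 gives 290569.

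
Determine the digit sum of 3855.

3+8+5+5 = 21

21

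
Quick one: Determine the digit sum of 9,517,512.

30

9+5+1+7+5+1+2 = 30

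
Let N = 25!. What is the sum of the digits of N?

72

25! = 15511210043330985984000000
Sum of its 26 digits: 72.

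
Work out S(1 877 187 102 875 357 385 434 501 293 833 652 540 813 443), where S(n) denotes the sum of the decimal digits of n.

183

1+8+7+7+1+8+7+1+0+2+8+7+5+3+5+7+3+8+5+4+3+4+5+0+1+2+9+3+8+3+3+6+5+2+5+4+0+8+1+3+4+4+3 = 183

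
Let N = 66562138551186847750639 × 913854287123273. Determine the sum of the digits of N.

66562138551186847750639 × 913854287123273 = 60828095675095384260558213422157521447
Sum of its 38 digits: 161.

161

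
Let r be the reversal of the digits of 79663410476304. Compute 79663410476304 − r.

39296009039607

Reverse of 79663410476304 is 40367401436697.
79663410476304 − 40367401436697 = 39296009039607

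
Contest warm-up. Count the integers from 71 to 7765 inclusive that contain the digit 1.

2840

The integers in [71, 7765] that contain the digit 1: 71, 81, 91, 100, 101, 102, …, 7751, 7761.
2840 qualify.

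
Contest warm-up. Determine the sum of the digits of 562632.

24

5+6+2+6+3+2 = 24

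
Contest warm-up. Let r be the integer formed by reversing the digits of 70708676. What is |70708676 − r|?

Reverse of 70708676 is 67680707.
|70708676 − 67680707| = 3027969

3027969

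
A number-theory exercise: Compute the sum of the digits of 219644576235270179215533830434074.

2+1+9+6+4+4+5+7+6+2+3+5+2+7+0+1+7+9+2+1+5+5+3+3+8+3+0+4+3+4+0+7+4 = 132

132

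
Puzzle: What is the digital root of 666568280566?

6+6+6+5+6+8+2+8+0+5+6+6 = 64
6+4 = 10
1+0 = 1

1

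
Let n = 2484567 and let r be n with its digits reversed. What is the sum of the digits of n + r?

Reversal of 2484567 is 7654842; 2484567 + 7654842 = 10139409.
Digit sum of 10139409: 1+0+1+3+9+4+0+9 = 27.

27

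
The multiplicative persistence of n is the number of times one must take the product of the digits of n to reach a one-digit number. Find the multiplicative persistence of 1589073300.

1589073300 → 0 (1 step)

1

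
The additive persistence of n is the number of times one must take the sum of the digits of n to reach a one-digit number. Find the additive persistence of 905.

2

905 → 14 → 5 (2 steps)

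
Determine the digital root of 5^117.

8

The digital root of n equals n mod 9 (or 9 when 9 | n), so we need 5^117 mod 9.
5^117 ≡ 8 (mod 9), so the digital root is 8.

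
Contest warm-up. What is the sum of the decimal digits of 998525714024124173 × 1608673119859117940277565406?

998525714024124173 × 1608673119859117940277565406 = 1606301475638741229369796452026509539873159238
Sum of its 46 digits: 211.

211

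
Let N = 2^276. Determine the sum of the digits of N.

2^276 = 121416805764108066932466369176469931665150427440758720078238275608681517825325531136
Sum of its 84 digits: 361.

361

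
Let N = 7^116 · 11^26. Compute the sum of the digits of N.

538

7^116 · 11^26 = 128109830259232687367069210362170994808708001807762341025650366206865344591531721627271722407319276523995448339489376720458361
Sum of its 126 digits: 538.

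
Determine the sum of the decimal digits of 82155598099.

61

8+2+1+5+5+5+9+8+0+9+9 = 61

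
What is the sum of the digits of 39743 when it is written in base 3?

11

39743 in base 3 is 2000111222.
Digit sum: 2+0+0+0+1+1+1+2+2+2 = 11.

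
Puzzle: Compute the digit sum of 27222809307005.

2+7+2+2+2+8+0+9+3+0+7+0+0+5 = 47

47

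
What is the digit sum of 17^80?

17^80 = 272843561753653169767435615050624325866274580142388791900214521038955085904188409449281578168966401
Sum of its 99 digits: 442.

442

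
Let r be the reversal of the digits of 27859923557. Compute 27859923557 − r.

-47673072315

Reverse of 27859923557 is 75532995872.
27859923557 − 75532995872 = -47673072315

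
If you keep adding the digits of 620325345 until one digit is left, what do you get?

3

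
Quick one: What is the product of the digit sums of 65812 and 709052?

S(65812) = 6+5+8+1+2 = 22.
S(709052) = 7+0+9+0+5+2 = 23.
22 · 23 = 506.

506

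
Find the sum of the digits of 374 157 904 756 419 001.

73

3+7+4+1+5+7+9+0+4+7+5+6+4+1+9+0+0+1 = 73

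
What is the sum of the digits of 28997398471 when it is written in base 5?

39

28997398471 in base 5 is 433341313222341.
Digit sum: 4+3+3+3+4+1+3+1+3+2+2+2+3+4+1 = 39.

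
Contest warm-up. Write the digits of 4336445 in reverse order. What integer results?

5446334

Reversing 4336445 gives 5446334.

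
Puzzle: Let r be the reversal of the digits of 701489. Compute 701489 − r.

-282618

Reverse of 701489 is 984107.
701489 − 984107 = -282618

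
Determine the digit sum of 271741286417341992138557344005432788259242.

179

2+7+1+7+4+1+2+8+6+4+1+7+3+4+1+9+9+2+1+3+8+5+5+7+3+4+4+0+0+5+4+3+2+7+8+8+2+5+9+2+4+2 = 179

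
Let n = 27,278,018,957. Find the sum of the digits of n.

56

2+7+2+7+8+0+1+8+9+5+7 = 56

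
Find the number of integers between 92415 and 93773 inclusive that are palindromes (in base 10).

14

The integers in [92415, 93773] that are palindromes (in base 10): 92429, 92529, 92629, 92729, 92829, 92929, …, 93639, 93739.
14 qualify.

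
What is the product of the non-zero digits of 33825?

3×3×8×2×5 = 720

720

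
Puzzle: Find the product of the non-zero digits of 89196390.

104976

8×9×1×9×6×3×9 = 104976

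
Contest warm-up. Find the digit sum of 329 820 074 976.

3+2+9+8+2+0+0+7+4+9+7+6 = 57

57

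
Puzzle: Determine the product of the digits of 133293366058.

1×3×3×2×9×3×3×6×6×0×5×8 = 0

0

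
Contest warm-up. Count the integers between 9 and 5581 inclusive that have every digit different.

3026

The integers in [9, 5581] that have every digit different: 9, 10, 12, 13, 14, 15, …, 5497, 5498.
3026 qualify.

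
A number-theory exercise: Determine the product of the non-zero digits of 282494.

2×8×2×4×9×4 = 4608

4608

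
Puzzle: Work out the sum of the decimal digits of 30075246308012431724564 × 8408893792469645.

190

30075246308012431724564 × 8408893792469645 = 252899551986441346039836572003970859780
Sum of its 39 digits: 190.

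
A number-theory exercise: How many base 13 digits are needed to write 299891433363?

11

299891433363 in base 13 is 223834A8AB2, which has 11 digits.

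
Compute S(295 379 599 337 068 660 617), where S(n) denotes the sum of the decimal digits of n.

111

2+9+5+3+7+9+5+9+9+3+3+7+0+6+8+6+6+0+6+1+7 = 111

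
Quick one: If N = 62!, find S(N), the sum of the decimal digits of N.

306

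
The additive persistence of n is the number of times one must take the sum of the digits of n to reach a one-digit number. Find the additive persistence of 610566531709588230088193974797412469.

610566531709588230088193974797412469 → 173 → 11 → 2 (3 steps)

3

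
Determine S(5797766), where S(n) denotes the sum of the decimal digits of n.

5+7+9+7+7+6+6 = 47

47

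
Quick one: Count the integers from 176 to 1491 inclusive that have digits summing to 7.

The integers in [176, 1491] that have digits summing to 7: 205, 214, 223, 232, 241, 250, …, 1411, 1420.
46 qualify.

46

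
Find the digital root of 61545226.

4

6+1+5+4+5+2+2+6 = 31
3+1 = 4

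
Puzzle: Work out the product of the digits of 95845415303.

0

9×5×8×4×5×4×1×5×3×0×3 = 0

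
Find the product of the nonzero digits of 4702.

56

4×7×2 = 56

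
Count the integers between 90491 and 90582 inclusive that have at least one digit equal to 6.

18

The integers in [90491, 90582] that have at least one digit equal to 6: 90496, 90506, 90516, 90526, 90536, 90546, …, 90569, 90576.
18 qualify.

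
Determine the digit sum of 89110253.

8+9+1+1+0+2+5+3 = 29

29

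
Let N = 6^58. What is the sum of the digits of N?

6^58 = 1357602166130257152481187563160405662935023616
Sum of its 46 digits: 171.

171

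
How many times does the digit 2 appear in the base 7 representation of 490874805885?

5

490874805885 in base 7 is 50315223002022.
The digit 2 appears 5 times.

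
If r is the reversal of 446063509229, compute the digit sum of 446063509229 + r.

82

Reversal of 446063509229 is 922905360644; 446063509229 + 922905360644 = 1368968869873.
Digit sum of 1368968869873: 1+3+6+8+9+6+8+8+6+9+8+7+3 = 82.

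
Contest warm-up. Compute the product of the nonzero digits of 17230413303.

1×7×2×3×4×1×3×3×3 = 4536

4536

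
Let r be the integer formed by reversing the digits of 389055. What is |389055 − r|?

161928

Reverse of 389055 is 550983.
|389055 − 550983| = 161928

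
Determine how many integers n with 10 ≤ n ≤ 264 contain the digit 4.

53

The integers in [10, 264] that contain the digit 4: 14, 24, 34, 40, 41, 42, …, 254, 264.
53 qualify.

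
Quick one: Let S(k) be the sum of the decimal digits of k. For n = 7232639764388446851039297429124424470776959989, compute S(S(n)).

13

First digit sum: 238.
2+3+8 = 13.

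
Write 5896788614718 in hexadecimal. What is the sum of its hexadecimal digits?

108

5896788614718 in base 16 is 55CF3FD9E3E.
Digit sum: 5+5+12+15+3+15+13+9+14+3+14 = 108.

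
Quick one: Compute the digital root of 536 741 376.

5+3+6+7+4+1+3+7+6 = 42
4+2 = 6

6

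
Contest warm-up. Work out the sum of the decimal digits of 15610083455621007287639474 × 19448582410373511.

15610083455621007287639474 × 19448582410373511 = 303593994519453275842459342511065847573214
Sum of its 42 digits: 186.

186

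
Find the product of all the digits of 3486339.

46656

3×4×8×6×3×3×9 = 46656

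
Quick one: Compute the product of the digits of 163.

18

1×6×3 = 18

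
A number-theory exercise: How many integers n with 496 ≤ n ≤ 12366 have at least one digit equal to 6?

The integers in [496, 12366] that have at least one digit equal to 6: 496, 506, 516, 526, 536, 546, …, 12365, 12366.
3957 qualify.

3957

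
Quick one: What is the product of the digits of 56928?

4320

5×6×9×2×8 = 4320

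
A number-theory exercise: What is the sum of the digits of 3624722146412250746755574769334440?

3+6+2+4+7+2+2+1+4+6+4+1+2+2+5+0+7+4+6+7+5+5+5+7+4+7+6+9+3+3+4+4+4+0 = 141

141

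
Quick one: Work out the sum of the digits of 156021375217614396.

1+5+6+0+2+1+3+7+5+2+1+7+6+1+4+3+9+6 = 69

69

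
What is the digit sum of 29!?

126

29! = 8841761993739701954543616000000
Sum of its 31 digits: 126.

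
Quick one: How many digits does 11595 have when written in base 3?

9

11595 in base 3 is 120220110, which has 9 digits.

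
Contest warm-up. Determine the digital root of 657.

9

6+5+7 = 18
1+8 = 9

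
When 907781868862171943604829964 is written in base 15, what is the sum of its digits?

907781868862171943604829964 in base 15 is C1EE60C88A2394E1DBB8A5E.
Digit sum: 12+1+14+14+6+0+12+8+8+10+2+3+9+4+14+1+13+11+11+8+10+5+14 = 190.

190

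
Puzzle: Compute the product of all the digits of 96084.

9×6×0×8×4 = 0

0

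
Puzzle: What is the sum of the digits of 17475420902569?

1+7+4+7+5+4+2+0+9+0+2+5+6+9 = 61

61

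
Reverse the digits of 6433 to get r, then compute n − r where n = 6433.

Reverse of 6433 is 3346.
6433 − 3346 = 3087

3087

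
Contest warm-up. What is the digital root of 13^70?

4

The digital root of n equals n mod 9 (or 9 when 9 | n), so we need 13^70 mod 9.
13^70 ≡ 4 (mod 9), so the digital root is 4.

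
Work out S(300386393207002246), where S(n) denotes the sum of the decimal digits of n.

58

3+0+0+3+8+6+3+9+3+2+0+7+0+0+2+2+4+6 = 58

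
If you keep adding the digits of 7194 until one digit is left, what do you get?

7+1+9+4 = 21
2+1 = 3

3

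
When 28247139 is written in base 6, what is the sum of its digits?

34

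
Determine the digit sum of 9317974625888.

77

9+3+1+7+9+7+4+6+2+5+8+8+8 = 77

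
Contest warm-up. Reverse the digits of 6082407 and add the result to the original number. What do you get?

Reverse of 6082407 is 7042806.
6082407 + 7042806 = 13125213

13125213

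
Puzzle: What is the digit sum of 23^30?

199

23^30 = 71094348791151363024389554286420996798449
Sum of its 41 digits: 199.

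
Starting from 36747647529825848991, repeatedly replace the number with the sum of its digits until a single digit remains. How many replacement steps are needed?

2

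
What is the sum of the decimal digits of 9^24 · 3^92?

9^24 · 3^92 = 6265787482177970379256224194341930332206694446810665274859598050801
Sum of its 67 digits: 306.

306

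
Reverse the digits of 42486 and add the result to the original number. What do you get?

110910

Reverse of 42486 is 68424.
42486 + 68424 = 110910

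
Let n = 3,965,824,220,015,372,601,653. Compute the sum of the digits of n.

80

3+9+6+5+8+2+4+2+2+0+0+1+5+3+7+2+6+0+1+6+5+3 = 80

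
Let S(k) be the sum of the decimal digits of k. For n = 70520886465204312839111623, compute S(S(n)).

16

First digit sum: 97.
9+7 = 16.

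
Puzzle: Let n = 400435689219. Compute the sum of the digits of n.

51

4+0+0+4+3+5+6+8+9+2+1+9 = 51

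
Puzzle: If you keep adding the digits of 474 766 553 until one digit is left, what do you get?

2

4+7+4+7+6+6+5+5+3 = 47
4+7 = 11
1+1 = 2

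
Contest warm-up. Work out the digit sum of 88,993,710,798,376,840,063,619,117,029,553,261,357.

8+8+9+9+3+7+1+0+7+9+8+3+7+6+8+4+0+0+6+3+6+1+9+1+1+7+0+2+9+5+5+3+2+6+1+3+5+7 = 179

179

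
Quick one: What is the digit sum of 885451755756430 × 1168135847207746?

885451755756430 × 1168135847207746 = 1034327936872123544197585306780
Sum of its 31 digits: 133.

133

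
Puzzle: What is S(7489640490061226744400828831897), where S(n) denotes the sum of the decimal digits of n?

7+4+8+9+6+4+0+4+9+0+0+6+1+2+2+6+7+4+4+4+0+0+8+2+8+8+3+1+8+9+7 = 141

141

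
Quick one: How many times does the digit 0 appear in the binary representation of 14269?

3

14269 in base 2 is 11011110111101.
The digit 0 appears 3 times.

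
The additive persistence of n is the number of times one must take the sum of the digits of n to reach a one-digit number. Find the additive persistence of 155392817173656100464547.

2

155392817173656100464547 → 100 → 1 (2 steps)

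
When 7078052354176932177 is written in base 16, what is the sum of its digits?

7078052354176932177 in base 16 is 623A4B1D70555951.
Digit sum: 6+2+3+10+4+11+1+13+7+0+5+5+5+9+5+1 = 87.

87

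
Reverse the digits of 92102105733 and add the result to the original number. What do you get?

125852225862

Reverse of 92102105733 is 33750120129.
92102105733 + 33750120129 = 125852225862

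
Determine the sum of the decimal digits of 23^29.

173

23^29 = 3091058643093537522799545838540043339063
Sum of its 40 digits: 173.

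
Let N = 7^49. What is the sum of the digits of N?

7^49 = 256923577521058878088611477224235621321607
Sum of its 42 digits: 178.

178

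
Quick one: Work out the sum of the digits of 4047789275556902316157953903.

132

4+0+4+7+7+8+9+2+7+5+5+5+6+9+0+2+3+1+6+1+5+7+9+5+3+9+0+3 = 132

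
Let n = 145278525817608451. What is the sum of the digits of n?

79

1+4+5+2+7+8+5+2+5+8+1+7+6+0+8+4+5+1 = 79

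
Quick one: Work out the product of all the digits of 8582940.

8×5×8×2×9×4×0 = 0

0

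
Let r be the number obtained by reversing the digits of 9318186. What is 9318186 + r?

16136325

Reverse of 9318186 is 6818139.
9318186 + 6818139 = 16136325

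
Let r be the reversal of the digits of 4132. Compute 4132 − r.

Reverse of 4132 is 2314.
4132 − 2314 = 1818

1818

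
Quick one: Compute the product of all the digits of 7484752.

62720

7×4×8×4×7×5×2 = 62720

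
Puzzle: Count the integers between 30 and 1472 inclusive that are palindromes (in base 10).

102

The integers in [30, 1472] that are palindromes (in base 10): 33, 44, 55, 66, 77, 88, …, 1331, 1441.
102 qualify.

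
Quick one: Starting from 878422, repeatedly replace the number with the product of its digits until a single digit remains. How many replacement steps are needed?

878422 → 7168 → 336 → 54 → 20 → 0 (5 steps)

5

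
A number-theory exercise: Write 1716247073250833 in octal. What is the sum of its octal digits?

53

1716247073250833 in base 8 is 60616535111357021.
Digit sum: 6+0+6+1+6+5+3+5+1+1+1+3+5+7+0+2+1 = 53.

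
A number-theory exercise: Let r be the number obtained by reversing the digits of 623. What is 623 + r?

Reverse of 623 is 326.
623 + 326 = 949

949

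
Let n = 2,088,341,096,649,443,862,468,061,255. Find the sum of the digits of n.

124

2+0+8+8+3+4+1+0+9+6+6+4+9+4+4+3+8+6+2+4+6+8+0+6+1+2+5+5 = 124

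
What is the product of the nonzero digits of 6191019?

486

6×1×9×1×1×9 = 486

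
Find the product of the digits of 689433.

6×8×9×4×3×3 = 15552

15552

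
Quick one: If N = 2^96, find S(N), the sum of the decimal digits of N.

127

2^96 = 79228162514264337593543950336
Sum of its 29 digits: 127.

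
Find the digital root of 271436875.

2+7+1+4+3+6+8+7+5 = 43
4+3 = 7
(Equivalently, 271436875 mod 9 = 7.)

7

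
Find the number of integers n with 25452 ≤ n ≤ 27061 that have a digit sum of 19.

108

The integers in [25452, 27061] that have a digit sum of 19: 25453, 25462, 25471, 25480, 25507, 25516, …, 27046, 27055.
108 qualify.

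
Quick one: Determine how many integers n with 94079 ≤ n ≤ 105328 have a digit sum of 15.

The integers in [94079, 105328] that have a digit sum of 15: 94101, 94110, 94200, 95001, 95010, 95100, …, 105315, 105324.
392 qualify.

392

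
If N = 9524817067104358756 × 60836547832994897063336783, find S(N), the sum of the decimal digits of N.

9524817067104358756 × 60836547832994897063336783 = 579456989103420487723964213899153340882921948
Sum of its 45 digits: 221.

221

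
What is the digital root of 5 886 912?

3

5+8+8+6+9+1+2 = 39
3+9 = 12
1+2 = 3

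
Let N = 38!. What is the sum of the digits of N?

108

38! = 523022617466601111760007224100074291200000000
Sum of its 45 digits: 108.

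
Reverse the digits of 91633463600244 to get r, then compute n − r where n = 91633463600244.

Reverse of 91633463600244 is 44200636433619.
91633463600244 − 44200636433619 = 47432827166625

47432827166625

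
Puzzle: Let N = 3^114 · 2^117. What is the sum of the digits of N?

450

3^114 · 2^117 = 409574142551459186823971543504480980937830788725095594588831138436133338909888165883936768
Sum of its 90 digits: 450.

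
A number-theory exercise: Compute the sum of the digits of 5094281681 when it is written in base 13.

53

5094281681 in base 13 is 63254C678.
Digit sum: 6+3+2+5+4+12+6+7+8 = 53.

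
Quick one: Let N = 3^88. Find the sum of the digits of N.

198

3^88 = 969773729787523602876821942164080815560161
Sum of its 42 digits: 198.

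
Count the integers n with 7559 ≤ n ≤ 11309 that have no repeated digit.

1533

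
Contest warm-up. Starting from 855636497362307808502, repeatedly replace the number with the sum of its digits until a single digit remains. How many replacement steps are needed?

3

855636497362307808502 → 97 → 16 → 7 (3 steps)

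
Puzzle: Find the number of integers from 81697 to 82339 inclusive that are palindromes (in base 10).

The integers in [81697, 82339] that are palindromes (in base 10): 81718, 81818, 81918, 82028, 82128, 82228, 82328.
7 qualify.

7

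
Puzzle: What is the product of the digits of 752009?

7×5×2×0×0×9 = 0

0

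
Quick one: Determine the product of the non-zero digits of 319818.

3×1×9×8×1×8 = 1728

1728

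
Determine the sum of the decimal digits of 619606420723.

46

6+1+9+6+0+6+4+2+0+7+2+3 = 46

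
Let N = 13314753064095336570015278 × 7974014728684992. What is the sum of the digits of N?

13314753064095336570015278 × 7974014728684992 = 106172037041899841136299622744782289307776
Sum of its 42 digits: 192.

192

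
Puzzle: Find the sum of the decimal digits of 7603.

16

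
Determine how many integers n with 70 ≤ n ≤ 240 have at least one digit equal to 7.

The integers in [70, 240] that have at least one digit equal to 7: 70, 71, 72, 73, 74, 75, …, 227, 237.
35 qualify.

35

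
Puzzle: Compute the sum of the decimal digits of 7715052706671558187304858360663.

140

7+7+1+5+0+5+2+7+0+6+6+7+1+5+5+8+1+8+7+3+0+4+8+5+8+3+6+0+6+6+3 = 140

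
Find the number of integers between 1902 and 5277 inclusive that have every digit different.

1720

The integers in [1902, 5277] that have every digit different: 1902, 1903, 1904, 1905, 1906, 1907, …, 5274, 5276.
1720 qualify.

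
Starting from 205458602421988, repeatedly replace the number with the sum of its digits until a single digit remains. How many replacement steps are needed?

205458602421988 → 64 → 10 → 1 (3 steps)

3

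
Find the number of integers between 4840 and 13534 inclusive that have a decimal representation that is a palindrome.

The integers in [4840, 13534] that have a decimal representation that is a palindrome: 4884, 4994, 5005, 5115, 5225, 5335, …, 13431, 13531.
88 qualify.

88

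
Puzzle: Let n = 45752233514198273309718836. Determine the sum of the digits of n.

116

4+5+7+5+2+2+3+3+5+1+4+1+9+8+2+7+3+3+0+9+7+1+8+8+3+6 = 116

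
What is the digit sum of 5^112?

409

5^112 = 1925929944387235853055977942584927318538101648215388195239938795566558837890625
Sum of its 79 digits: 409.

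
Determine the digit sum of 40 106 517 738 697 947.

84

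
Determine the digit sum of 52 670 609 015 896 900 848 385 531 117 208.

5+2+6+7+0+6+0+9+0+1+5+8+9+6+9+0+0+8+4+8+3+8+5+5+3+1+1+1+7+2+0+8 = 137

137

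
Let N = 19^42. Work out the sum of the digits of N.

19^42 = 510095203738582479622335815880298130716653502143703561
Sum of its 54 digits: 217.

217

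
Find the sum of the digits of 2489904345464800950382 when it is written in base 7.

88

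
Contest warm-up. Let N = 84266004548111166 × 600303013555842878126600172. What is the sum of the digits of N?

198

84266004548111166 × 600303013555842878126600172 = 50585136470541494904994448642919403890720552
Sum of its 44 digits: 198.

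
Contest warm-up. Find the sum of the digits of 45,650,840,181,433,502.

4+5+6+5+0+8+4+0+1+8+1+4+3+3+5+0+2 = 59

59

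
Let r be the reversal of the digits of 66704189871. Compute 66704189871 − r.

Reverse of 66704189871 is 17898140766.
66704189871 − 17898140766 = 48806049105

48806049105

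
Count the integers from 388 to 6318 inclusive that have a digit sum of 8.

131

The integers in [388, 6318] that have a digit sum of 8: 404, 413, 422, 431, 440, 503, …, 6110, 6200.
131 qualify.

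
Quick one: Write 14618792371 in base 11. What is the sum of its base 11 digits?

41

14618792371 in base 11 is 6221A22097.
Digit sum: 6+2+2+1+10+2+2+0+9+7 = 41.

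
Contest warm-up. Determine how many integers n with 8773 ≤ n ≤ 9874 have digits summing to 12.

10

The integers in [8773, 9874] that have digits summing to 12: 9003, 9012, 9021, 9030, 9102, 9111, 9120, 9201, 9210, 9300.
10 qualify.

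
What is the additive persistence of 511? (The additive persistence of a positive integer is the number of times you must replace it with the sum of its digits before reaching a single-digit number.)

1

511 → 7 (1 step)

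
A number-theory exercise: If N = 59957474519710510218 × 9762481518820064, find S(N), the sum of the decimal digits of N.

59957474519710510218 × 9762481518820064 = 585333736913798749098107030775413952
Sum of its 36 digits: 171.

171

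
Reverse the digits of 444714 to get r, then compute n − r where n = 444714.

27270

Reverse of 444714 is 417444.
444714 − 417444 = 27270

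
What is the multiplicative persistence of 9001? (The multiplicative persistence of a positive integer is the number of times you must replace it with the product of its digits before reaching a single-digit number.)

1

9001 → 0 (1 step)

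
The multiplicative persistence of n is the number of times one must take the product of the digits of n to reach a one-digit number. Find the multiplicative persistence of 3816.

3

3816 → 144 → 16 → 6 (3 steps)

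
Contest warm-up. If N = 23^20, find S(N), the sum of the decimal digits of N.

115

23^20 = 1716155831334586342923895201
Sum of its 28 digits: 115.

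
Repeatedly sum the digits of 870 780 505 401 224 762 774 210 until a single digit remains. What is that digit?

8

8+7+0+7+8+0+5+0+5+4+0+1+2+2+4+7+6+2+7+7+4+2+1+0 = 89
8+9 = 17
1+7 = 8
(Equivalently, 870 780 505 401 224 762 774 210 mod 9 = 8.)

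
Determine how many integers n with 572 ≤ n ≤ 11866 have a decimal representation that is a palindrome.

152

The integers in [572, 11866] that have a decimal representation that is a palindrome: 575, 585, 595, 606, 616, 626, …, 11711, 11811.
152 qualify.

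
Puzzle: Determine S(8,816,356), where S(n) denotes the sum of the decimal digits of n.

37

8+8+1+6+3+5+6 = 37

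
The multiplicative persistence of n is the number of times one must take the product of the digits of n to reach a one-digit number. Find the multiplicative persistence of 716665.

716665 → 7560 → 0 (2 steps)

2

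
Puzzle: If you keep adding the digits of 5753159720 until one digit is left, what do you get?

8

5+7+5+3+1+5+9+7+2+0 = 44
4+4 = 8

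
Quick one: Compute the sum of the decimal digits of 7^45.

163

7^45 = 107006904423598033356356300384937784807
Sum of its 39 digits: 163.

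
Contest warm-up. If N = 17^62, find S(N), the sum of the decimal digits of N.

17^62 = 19401402493429270772184517882322157792401011763891877258989132067877445707489
Sum of its 77 digits: 352.

352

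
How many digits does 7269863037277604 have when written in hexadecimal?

7269863037277604 in base 16 is 19D3E6E3E715A4, which has 14 digits.

14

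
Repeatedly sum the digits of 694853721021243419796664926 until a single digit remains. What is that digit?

9

6+9+4+8+5+3+7+2+1+0+2+1+2+4+3+4+1+9+7+9+6+6+6+4+9+2+6 = 126
1+2+6 = 9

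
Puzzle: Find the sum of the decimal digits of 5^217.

5^217 = 47477838728798993737366211347809785771104829168099724831398899954145041153224055795165594658857068000465138164940814835546234462526626884937286376953125
Sum of its 152 digits: 743.

743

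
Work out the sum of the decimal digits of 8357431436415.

54

8+3+5+7+4+3+1+4+3+6+4+1+5 = 54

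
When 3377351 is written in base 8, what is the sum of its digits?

26

3377351 in base 8 is 14704307.
Digit sum: 1+4+7+0+4+3+0+7 = 26.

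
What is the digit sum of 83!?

486

83! = 39455239697206586511897471180120610571436503407643446275224357528369751562996629334879591940103770870906880000000000000000000
Sum of its 125 digits: 486.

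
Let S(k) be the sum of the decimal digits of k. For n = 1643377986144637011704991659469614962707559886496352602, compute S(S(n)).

9

First digit sum: 270.
2+7+0 = 9.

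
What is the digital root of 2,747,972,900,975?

2+7+4+7+9+7+2+9+0+0+9+7+5 = 68
6+8 = 14
1+4 = 5
(Equivalently, 2,747,972,900,975 mod 9 = 5.)

5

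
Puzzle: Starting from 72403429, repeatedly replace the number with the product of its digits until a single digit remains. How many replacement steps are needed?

72403429 → 0 (1 step)

1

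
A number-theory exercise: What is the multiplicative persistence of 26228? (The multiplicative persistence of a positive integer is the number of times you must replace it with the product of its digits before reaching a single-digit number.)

26228 → 384 → 96 → 54 → 20 → 0 (5 steps)

5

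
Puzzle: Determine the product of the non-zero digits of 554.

5×5×4 = 100

100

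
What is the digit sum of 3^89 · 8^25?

297

3^89 · 8^25 = 109911046980386052635693295327750130703979652187203972194939961344
Sum of its 66 digits: 297.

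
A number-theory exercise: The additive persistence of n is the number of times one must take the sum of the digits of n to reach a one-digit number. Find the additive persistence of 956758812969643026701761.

3

956758812969643026701761 → 118 → 10 → 1 (3 steps)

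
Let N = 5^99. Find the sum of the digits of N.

269

5^99 = 1577721810442023610823457130565572459346412870218046009540557861328125
Sum of its 70 digits: 269.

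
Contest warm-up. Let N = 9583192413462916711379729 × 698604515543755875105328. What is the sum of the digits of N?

9583192413462916711379729 × 698604515543755875105328 = 6694861493369857576724099105850064091034079096112
Sum of its 49 digits: 224.

224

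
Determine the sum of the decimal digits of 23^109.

23^109 = 26812303450733693503621576264539668870026778091579770374980250996291755981406057466053716000120721093802383999645322975643003150920956174232521249463
Sum of its 149 digits: 635.

635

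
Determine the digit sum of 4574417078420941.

67

4+5+7+4+4+1+7+0+7+8+4+2+0+9+4+1 = 67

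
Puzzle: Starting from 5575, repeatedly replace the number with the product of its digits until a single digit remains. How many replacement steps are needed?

3

5575 → 875 → 280 → 0 (3 steps)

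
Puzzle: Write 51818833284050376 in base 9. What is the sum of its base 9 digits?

56

51818833284050376 in base 9 is 308611232178172040.
Digit sum: 3+0+8+6+1+1+2+3+2+1+7+8+1+7+2+0+4+0 = 56.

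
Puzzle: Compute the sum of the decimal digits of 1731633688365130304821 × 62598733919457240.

1731633688365130304821 × 62598733919457240 = 108398076503937130256921214104075354040
Sum of its 39 digits: 138.

138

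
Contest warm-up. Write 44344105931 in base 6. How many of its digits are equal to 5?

44344105931 in base 6 is 32212120030415.
The digit 5 appears 1 time.

1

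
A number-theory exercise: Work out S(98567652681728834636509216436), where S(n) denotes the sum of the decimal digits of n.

9+8+5+6+7+6+5+2+6+8+1+7+2+8+8+3+4+6+3+6+5+0+9+2+1+6+4+3+6 = 146

146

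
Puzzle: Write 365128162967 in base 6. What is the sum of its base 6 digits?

365128162967 in base 6 is 435423151413515.
Digit sum: 4+3+5+4+2+3+1+5+1+4+1+3+5+1+5 = 47.

47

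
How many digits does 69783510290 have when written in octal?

69783510290 in base 8 is 1007732756422, which has 13 digits.

13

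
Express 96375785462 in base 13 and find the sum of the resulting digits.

62

96375785462 in base 13 is 911BA01AB8.
Digit sum: 9+1+1+11+10+0+1+10+11+8 = 62.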